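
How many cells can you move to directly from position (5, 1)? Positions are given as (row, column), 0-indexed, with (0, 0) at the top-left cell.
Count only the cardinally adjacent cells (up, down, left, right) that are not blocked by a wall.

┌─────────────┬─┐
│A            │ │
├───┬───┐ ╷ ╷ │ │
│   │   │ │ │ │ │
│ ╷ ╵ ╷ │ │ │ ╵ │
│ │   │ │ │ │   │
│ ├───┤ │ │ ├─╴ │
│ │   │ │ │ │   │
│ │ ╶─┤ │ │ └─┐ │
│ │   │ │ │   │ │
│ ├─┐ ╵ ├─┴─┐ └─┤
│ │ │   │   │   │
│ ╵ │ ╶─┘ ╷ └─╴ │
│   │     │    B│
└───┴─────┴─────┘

Checking passable neighbors of (5, 1):
Neighbors: (6, 1)
Count: 1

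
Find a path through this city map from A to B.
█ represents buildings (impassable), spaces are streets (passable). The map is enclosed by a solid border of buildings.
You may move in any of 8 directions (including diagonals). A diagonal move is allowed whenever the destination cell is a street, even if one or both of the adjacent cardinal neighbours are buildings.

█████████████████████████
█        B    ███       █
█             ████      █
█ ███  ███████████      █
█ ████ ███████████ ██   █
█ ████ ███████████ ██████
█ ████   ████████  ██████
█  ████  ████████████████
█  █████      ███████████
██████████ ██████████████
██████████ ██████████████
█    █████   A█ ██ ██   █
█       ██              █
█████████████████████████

Finding the shortest path from A to B:
Movement: 8-directional
Path length: 13 steps
Directions: left → left → up-left → up → up-left → up-left → up-left → up-left → up → up → up-right → right → up-right

Solution:

█████████████████████████
█        B    ███       █
█      →↗     ████      █
█ ███ ↗███████████      █
█ ████↑███████████ ██   █
█ ████↑███████████ ██████
█ ████ ↖ ████████  ██████
█  ████ ↖████████████████
█  █████ ↖    ███████████
██████████↖██████████████
██████████↑██████████████
█    █████ ↖←A█ ██ ██   █
█       ██              █
█████████████████████████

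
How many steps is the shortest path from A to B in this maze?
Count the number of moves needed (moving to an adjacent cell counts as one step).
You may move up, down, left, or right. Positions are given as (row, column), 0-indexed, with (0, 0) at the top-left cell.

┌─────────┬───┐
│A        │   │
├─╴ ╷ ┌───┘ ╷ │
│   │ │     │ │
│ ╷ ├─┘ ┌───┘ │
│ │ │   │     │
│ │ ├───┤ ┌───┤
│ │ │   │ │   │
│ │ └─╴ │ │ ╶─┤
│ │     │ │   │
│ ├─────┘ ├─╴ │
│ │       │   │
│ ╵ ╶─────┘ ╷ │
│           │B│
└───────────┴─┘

Using BFS to find shortest path:
Start: (0, 0), End: (6, 6)
Path found:
(0,0) → (0,1) → (1,1) → (1,0) → (2,0) → (3,0) → (4,0) → (5,0) → (6,0) → (6,1) → (6,2) → (6,3) → (6,4) → (6,5) → (5,5) → (5,6) → (6,6)
Number of steps: 16

Solution:

┌─────────┬───┐
│A ↓      │   │
├─╴ ╷ ┌───┘ ╷ │
│↓ ↲│ │     │ │
│ ╷ ├─┘ ┌───┘ │
│↓│ │   │     │
│ │ ├───┤ ┌───┤
│↓│ │   │ │   │
│ │ └─╴ │ │ ╶─┤
│↓│     │ │   │
│ ├─────┘ ├─╴ │
│↓│       │↱ ↓│
│ ╵ ╶─────┘ ╷ │
│↳ → → → → ↑│B│
└───────────┴─┘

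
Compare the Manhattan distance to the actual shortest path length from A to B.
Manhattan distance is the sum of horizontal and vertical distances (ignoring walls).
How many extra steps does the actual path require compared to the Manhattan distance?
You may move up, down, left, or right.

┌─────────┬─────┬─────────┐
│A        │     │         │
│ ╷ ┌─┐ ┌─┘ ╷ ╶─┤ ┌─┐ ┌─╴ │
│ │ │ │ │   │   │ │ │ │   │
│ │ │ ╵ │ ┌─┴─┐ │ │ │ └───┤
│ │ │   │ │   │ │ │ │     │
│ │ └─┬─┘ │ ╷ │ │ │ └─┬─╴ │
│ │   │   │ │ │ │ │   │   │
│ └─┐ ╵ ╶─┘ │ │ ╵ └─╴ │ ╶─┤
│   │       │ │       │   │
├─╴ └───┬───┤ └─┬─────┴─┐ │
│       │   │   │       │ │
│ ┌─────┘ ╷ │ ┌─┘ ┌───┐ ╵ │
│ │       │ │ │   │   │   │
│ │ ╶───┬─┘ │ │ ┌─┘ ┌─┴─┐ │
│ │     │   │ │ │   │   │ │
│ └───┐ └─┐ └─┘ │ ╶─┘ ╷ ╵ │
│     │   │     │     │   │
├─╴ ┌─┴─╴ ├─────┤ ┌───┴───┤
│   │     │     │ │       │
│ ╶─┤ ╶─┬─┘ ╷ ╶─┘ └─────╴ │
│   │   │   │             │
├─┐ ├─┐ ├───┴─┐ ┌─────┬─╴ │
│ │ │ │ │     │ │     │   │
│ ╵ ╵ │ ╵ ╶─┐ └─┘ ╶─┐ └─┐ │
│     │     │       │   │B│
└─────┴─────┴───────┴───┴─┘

Manhattan distance: |12 - 0| + |12 - 0| = 24
Actual path length: 52
Extra steps: 52 - 24 = 28

Solution:

┌─────────┬─────┬─────────┐
│A ↓      │↱ ↓  │↱ → ↓    │
│ ╷ ┌─┐ ┌─┘ ╷ ╶─┤ ┌─┐ ┌─╴ │
│ │↓│ │ │↱ ↑│↳ ↓│↑│ │↓│   │
│ │ │ ╵ │ ┌─┴─┐ │ │ │ └───┤
│ │↓│   │↑│   │↓│↑│ │↳ → ↓│
│ │ └─┬─┘ │ ╷ │ │ │ └─┬─╴ │
│ │↳ ↓│↱ ↑│ │ │↓│↑│   │↓ ↲│
│ └─┐ ╵ ╶─┘ │ │ ╵ └─╴ │ ╶─┤
│   │↳ ↑    │ │↳ ↑    │↳ ↓│
├─╴ └───┬───┤ └─┬─────┴─┐ │
│       │   │   │       │↓│
│ ┌─────┘ ╷ │ ┌─┘ ┌───┐ ╵ │
│ │       │ │ │   │   │  ↓│
│ │ ╶───┬─┘ │ │ ┌─┘ ┌─┴─┐ │
│ │     │   │ │ │   │↓ ↰│↓│
│ └───┐ └─┐ └─┘ │ ╶─┘ ╷ ╵ │
│     │   │     │↓ ← ↲│↑ ↲│
├─╴ ┌─┴─╴ ├─────┤ ┌───┴───┤
│   │     │     │↓│       │
│ ╶─┤ ╶─┬─┘ ╷ ╶─┘ └─────╴ │
│   │   │   │    ↳ → → → ↓│
├─┐ ├─┐ ├───┴─┐ ┌─────┬─╴ │
│ │ │ │ │     │ │     │  ↓│
│ ╵ ╵ │ ╵ ╶─┐ └─┘ ╶─┐ └─┐ │
│     │     │       │   │B│
└─────┴─────┴───────┴───┴─┘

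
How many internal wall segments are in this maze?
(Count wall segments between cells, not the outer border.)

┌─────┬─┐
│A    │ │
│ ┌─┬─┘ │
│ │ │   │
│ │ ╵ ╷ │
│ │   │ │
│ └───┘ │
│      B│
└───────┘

Counting internal wall segments:
Total internal walls: 9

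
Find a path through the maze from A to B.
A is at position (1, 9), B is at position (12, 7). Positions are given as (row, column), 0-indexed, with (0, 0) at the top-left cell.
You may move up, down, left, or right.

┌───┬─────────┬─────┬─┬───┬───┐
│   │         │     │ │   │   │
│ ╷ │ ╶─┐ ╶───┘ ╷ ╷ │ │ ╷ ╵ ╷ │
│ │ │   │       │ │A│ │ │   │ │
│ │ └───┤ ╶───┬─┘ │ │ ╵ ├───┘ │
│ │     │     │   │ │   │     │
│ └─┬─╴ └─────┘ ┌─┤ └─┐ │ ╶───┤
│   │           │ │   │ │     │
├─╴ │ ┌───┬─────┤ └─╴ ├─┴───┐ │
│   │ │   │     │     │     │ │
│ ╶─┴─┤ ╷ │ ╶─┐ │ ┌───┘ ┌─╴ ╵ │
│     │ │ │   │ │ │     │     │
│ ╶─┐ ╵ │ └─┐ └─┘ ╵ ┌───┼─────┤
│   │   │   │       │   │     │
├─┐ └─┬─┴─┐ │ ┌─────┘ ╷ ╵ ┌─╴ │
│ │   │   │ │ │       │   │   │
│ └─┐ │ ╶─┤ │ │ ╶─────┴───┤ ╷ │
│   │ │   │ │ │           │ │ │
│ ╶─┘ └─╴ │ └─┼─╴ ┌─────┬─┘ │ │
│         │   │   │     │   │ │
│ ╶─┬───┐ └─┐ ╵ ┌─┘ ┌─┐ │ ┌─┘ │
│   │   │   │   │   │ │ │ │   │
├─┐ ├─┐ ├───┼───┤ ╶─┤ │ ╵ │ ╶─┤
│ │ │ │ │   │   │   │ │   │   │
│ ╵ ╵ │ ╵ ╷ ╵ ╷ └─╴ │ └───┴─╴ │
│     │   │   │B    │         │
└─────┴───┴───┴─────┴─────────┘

Finding the shortest path from (1, 9) to (12, 7):
Path length: 73 steps
Directions: up → left → down → down → left → down → left → left → left → left → up → left → left → up → up → left → down → down → down → right → down → left → down → right → right → down → right → up → up → right → down → down → right → down → down → down → right → down → right → up → right → up → left → up → right → right → right → up → right → down → right → up → right → right → down → left → down → down → left → down → down → left → up → up → left → left → down → left → down → right → down → left → left

Solution:

┌───┬─────────┬─────┬─┬───┬───┐
│↓ ↰│         │  ↓ ↰│ │   │   │
│ ╷ │ ╶─┐ ╶───┘ ╷ ╷ │ │ ╷ ╵ ╷ │
│↓│↑│   │       │↓│A│ │ │   │ │
│ │ └───┤ ╶───┬─┘ │ │ ╵ ├───┘ │
│↓│↑ ← ↰│     │↓ ↲│ │   │     │
│ └─┬─╴ └─────┘ ┌─┤ └─┐ │ ╶───┤
│↳ ↓│  ↑ ← ← ← ↲│ │   │ │     │
├─╴ │ ┌───┬─────┤ └─╴ ├─┴───┐ │
│↓ ↲│ │↱ ↓│     │     │     │ │
│ ╶─┴─┤ ╷ │ ╶─┐ │ ┌───┘ ┌─╴ ╵ │
│↳ → ↓│↑│↓│   │ │ │     │     │
│ ╶─┐ ╵ │ └─┐ └─┘ ╵ ┌───┼─────┤
│   │↳ ↑│↳ ↓│       │↱ ↓│↱ → ↓│
├─┐ └─┬─┴─┐ │ ┌─────┘ ╷ ╵ ┌─╴ │
│ │   │   │↓│ │↱ → → ↑│↳ ↑│↓ ↲│
│ └─┐ │ ╶─┤ │ │ ╶─────┴───┤ ╷ │
│   │ │   │↓│ │↑ ↰        │↓│ │
│ ╶─┘ └─╴ │ └─┼─╴ ┌─────┬─┘ │ │
│         │↳ ↓│↱ ↑│↓ ← ↰│↓ ↲│ │
│ ╶─┬───┐ └─┐ ╵ ┌─┘ ┌─┐ │ ┌─┘ │
│   │   │   │↳ ↑│↓ ↲│ │↑│↓│   │
├─┐ ├─┐ ├───┼───┤ ╶─┤ │ ╵ │ ╶─┤
│ │ │ │ │   │   │↳ ↓│ │↑ ↲│   │
│ ╵ ╵ │ ╵ ╷ ╵ ╷ └─╴ │ └───┴─╴ │
│     │   │   │B ← ↲│         │
└─────┴───┴───┴─────┴─────────┘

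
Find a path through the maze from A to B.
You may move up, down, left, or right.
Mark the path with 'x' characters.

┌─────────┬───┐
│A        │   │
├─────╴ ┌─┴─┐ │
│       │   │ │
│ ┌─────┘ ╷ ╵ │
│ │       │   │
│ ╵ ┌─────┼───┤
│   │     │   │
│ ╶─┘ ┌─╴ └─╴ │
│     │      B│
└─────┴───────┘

Finding the shortest path through the maze:
Path length: 18 steps
Directions: right → right → right → down → left → left → left → down → down → down → right → right → up → right → right → down → right → right

Solution:

┌─────────┬───┐
│A x x x  │   │
├─────╴ ┌─┴─┐ │
│x x x x│   │ │
│ ┌─────┘ ╷ ╵ │
│x│       │   │
│ ╵ ┌─────┼───┤
│x  │x x x│   │
│ ╶─┘ ┌─╴ └─╴ │
│x x x│  x x B│
└─────┴───────┘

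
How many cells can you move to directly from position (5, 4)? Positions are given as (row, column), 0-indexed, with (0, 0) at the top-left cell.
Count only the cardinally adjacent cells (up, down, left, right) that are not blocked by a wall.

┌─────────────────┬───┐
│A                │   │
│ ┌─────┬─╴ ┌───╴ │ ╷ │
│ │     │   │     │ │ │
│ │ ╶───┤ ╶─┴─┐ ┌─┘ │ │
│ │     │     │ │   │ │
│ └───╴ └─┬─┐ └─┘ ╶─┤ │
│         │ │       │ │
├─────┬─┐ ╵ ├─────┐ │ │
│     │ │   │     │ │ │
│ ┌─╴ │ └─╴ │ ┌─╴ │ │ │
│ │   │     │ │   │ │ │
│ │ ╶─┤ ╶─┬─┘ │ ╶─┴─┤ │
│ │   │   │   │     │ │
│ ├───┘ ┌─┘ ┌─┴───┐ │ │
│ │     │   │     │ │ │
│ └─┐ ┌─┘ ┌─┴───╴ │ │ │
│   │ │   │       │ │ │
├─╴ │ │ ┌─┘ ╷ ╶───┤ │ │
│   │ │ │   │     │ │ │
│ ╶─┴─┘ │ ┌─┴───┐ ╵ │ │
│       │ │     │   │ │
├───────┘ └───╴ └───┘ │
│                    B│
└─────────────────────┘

Checking passable neighbors of (5, 4):
Neighbors: (5, 3), (5, 5)
Count: 2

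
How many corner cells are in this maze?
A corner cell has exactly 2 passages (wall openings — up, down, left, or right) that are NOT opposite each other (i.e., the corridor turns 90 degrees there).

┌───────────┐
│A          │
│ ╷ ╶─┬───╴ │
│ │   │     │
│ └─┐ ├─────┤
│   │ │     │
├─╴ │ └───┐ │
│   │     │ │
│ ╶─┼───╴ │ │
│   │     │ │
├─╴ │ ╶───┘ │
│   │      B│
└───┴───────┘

Counting corner cells (2 non-opposite passages):
Total corners: 19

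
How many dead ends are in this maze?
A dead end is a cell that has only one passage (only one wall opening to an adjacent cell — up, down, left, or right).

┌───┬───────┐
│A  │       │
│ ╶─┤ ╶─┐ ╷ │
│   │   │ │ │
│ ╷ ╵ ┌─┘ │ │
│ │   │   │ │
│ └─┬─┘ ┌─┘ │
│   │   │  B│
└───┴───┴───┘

Checking each cell for number of passages:

Dead ends found at positions:
  (0, 1)
  (1, 3)
  (3, 1)
  (3, 2)
  (3, 4)
Total dead ends: 5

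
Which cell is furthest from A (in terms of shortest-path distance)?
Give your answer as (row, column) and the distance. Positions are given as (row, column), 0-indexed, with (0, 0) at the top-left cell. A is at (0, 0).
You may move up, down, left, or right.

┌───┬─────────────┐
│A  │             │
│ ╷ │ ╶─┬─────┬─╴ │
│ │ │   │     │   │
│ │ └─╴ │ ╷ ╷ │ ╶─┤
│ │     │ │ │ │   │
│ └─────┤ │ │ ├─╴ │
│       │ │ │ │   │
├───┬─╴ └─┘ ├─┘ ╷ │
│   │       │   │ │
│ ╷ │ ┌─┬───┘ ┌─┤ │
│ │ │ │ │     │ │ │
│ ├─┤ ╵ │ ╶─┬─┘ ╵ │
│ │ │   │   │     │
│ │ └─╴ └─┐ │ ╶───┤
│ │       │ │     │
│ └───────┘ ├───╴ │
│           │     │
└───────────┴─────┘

Computing BFS distances from A to all cells:
Furthest cell: (5, 1)
Distance: 40 steps

Path from A to the furthest cell:

┌───┬─────────────┐
│A ↓│↱ → → → → → ↓│
│ ╷ │ ╶─┬─────┬─╴ │
│ │↓│↑ ↰│     │↓ ↲│
│ │ └─╴ │ ╷ ╷ │ ╶─┤
│ │↳ → ↑│ │ │ │↳ ↓│
│ └─────┤ │ │ ├─╴ │
│       │ │ │ │↓ ↲│
├───┬─╴ └─┘ ├─┘ ╷ │
│↱ ↓│       │↓ ↲│ │
│ ╷ │ ┌─┬───┘ ┌─┤ │
│↑│B│ │ │↓ ← ↲│ │ │
│ ├─┤ ╵ │ ╶─┬─┘ ╵ │
│↑│ │   │↳ ↓│     │
│ │ └─╴ └─┐ │ ╶───┤
│↑│       │↓│     │
│ └───────┘ ├───╴ │
│↑ ← ← ← ← ↲│     │
└───────────┴─────┘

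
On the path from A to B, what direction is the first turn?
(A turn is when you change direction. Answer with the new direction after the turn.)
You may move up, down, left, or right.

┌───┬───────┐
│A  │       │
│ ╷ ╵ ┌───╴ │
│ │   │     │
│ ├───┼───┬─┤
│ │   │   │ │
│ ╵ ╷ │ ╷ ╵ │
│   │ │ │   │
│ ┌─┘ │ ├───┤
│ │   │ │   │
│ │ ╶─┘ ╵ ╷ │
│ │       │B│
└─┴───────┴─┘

Directions: down, down, down, right, up, right, down, down, left, down, right, right, right, up, right, down
First turn direction: right

Solution:

┌───┬───────┐
│A  │       │
│ ╷ ╵ ┌───╴ │
│↓│   │     │
│ ├───┼───┬─┤
│↓│↱ ↓│   │ │
│ ╵ ╷ │ ╷ ╵ │
│↳ ↑│↓│ │   │
│ ┌─┘ │ ├───┤
│ │↓ ↲│ │↱ ↓│
│ │ ╶─┘ ╵ ╷ │
│ │↳ → → ↑│B│
└─┴───────┴─┘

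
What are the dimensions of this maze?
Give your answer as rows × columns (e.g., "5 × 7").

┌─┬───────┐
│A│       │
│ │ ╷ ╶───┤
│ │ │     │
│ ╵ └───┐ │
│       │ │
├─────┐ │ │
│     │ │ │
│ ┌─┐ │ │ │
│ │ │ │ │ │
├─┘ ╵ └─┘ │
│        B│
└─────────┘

Counting the maze dimensions:
Rows (vertical): 6
Columns (horizontal): 5
Dimensions: 6 × 5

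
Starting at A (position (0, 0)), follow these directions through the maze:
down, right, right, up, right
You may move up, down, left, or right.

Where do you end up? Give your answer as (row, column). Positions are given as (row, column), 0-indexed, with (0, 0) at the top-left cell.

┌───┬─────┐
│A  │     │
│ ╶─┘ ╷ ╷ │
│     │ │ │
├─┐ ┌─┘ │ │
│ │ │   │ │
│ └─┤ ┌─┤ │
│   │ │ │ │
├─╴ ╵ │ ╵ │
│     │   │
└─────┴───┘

Following directions step by step:
Start: (0, 0)
  down: (0, 0) → (1, 0)
  right: (1, 0) → (1, 1)
  right: (1, 1) → (1, 2)
  up: (1, 2) → (0, 2)
  right: (0, 2) → (0, 3)
Final position: (0, 3)

Path taken:

┌───┬─────┐
│A  │↱ B  │
│ ╶─┘ ╷ ╷ │
│↳ → ↑│ │ │
├─┐ ┌─┘ │ │
│ │ │   │ │
│ └─┤ ┌─┤ │
│   │ │ │ │
├─╴ ╵ │ ╵ │
│     │   │
└─────┴───┘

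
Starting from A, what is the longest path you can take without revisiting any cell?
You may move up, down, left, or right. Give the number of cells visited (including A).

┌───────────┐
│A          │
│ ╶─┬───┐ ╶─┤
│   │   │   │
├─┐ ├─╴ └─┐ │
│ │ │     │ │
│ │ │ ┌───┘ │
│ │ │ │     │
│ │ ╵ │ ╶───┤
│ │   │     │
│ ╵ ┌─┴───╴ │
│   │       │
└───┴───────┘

Finding longest simple path using DFS:
Start: (0, 0)
Longest path visits 18 cells
Path: A → right → right → right → right → down → right → down → down → left → left → down → right → right → down → left → left → left

Solution:

┌───────────┐
│A → → → ↓  │
│ ╶─┬───┐ ╶─┤
│   │   │↳ ↓│
├─┐ ├─╴ └─┐ │
│ │ │     │↓│
│ │ │ ┌───┘ │
│ │ │ │↓ ← ↲│
│ │ ╵ │ ╶───┤
│ │   │↳ → ↓│
│ ╵ ┌─┴───╴ │
│   │B ← ← ↲│
└───┴───────┘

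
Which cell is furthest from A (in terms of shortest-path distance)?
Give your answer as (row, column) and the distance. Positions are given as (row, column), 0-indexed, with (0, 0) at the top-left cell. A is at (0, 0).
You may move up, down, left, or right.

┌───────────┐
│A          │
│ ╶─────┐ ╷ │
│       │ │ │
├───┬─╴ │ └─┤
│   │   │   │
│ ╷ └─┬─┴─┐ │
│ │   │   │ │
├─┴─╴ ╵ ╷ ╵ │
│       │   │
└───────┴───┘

Computing BFS distances from A to all cells:
Furthest cell: (3, 0)
Distance: 19 steps

Path from A to the furthest cell:

┌───────────┐
│A → → → ↓  │
│ ╶─────┐ ╷ │
│       │↓│ │
├───┬─╴ │ └─┤
│↓ ↰│   │↳ ↓│
│ ╷ └─┬─┴─┐ │
│B│↑ ↰│↓ ↰│↓│
├─┴─╴ ╵ ╷ ╵ │
│    ↑ ↲│↑ ↲│
└───────┴───┘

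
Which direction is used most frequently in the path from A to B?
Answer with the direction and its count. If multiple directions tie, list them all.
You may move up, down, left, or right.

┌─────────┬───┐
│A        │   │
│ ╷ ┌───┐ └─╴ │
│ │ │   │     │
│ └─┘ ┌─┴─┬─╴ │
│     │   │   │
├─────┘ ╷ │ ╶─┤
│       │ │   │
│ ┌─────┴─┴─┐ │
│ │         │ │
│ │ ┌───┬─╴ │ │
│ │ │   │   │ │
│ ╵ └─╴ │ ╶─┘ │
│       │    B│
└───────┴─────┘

Directions: right, right, right, right, down, right, right, down, left, down, right, down, down, down
Counts: {'right': 7, 'down': 6, 'left': 1}
Most common: right (7 times)

Solution:

┌─────────┬───┐
│A → → → ↓│   │
│ ╷ ┌───┐ └─╴ │
│ │ │   │↳ → ↓│
│ └─┘ ┌─┴─┬─╴ │
│     │   │↓ ↲│
├─────┘ ╷ │ ╶─┤
│       │ │↳ ↓│
│ ┌─────┴─┴─┐ │
│ │         │↓│
│ │ ┌───┬─╴ │ │
│ │ │   │   │↓│
│ ╵ └─╴ │ ╶─┘ │
│       │    B│
└───────┴─────┘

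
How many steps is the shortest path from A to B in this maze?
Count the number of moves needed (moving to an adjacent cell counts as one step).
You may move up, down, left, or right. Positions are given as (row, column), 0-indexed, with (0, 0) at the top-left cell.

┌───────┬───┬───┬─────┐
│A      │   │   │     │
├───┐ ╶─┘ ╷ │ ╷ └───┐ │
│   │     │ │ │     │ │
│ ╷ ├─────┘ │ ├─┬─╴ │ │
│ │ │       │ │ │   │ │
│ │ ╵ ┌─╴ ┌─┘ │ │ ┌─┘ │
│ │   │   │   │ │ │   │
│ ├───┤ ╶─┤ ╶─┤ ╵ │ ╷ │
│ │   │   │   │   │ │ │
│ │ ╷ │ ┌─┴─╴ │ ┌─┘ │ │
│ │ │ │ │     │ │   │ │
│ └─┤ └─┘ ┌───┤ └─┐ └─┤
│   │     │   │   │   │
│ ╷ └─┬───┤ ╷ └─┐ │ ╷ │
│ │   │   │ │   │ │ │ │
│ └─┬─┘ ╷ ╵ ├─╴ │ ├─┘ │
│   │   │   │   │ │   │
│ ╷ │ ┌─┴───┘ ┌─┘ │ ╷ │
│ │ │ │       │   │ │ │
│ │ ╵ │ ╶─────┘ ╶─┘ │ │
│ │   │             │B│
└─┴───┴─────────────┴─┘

Using BFS to find shortest path:
Start: (0, 0), End: (10, 10)
Path found:
(0,0) → (0,1) → (0,2) → (1,2) → (1,3) → (1,4) → (0,4) → (0,5) → (1,5) → (2,5) → (2,4) → (2,3) → (2,2) → (3,2) → (3,1) → (2,1) → (1,1) → (1,0) → (2,0) → (3,0) → (4,0) → (5,0) → (6,0) → (7,0) → (8,0) → (8,1) → (9,1) → (10,1) → (10,2) → (9,2) → (8,2) → (8,3) → (7,3) → (7,4) → (8,4) → (8,5) → (7,5) → (6,5) → (6,6) → (7,6) → (7,7) → (8,7) → (8,6) → (9,6) → (9,5) → (9,4) → (9,3) → (10,3) → (10,4) → (10,5) → (10,6) → (10,7) → (10,8) → (10,9) → (9,9) → (8,9) → (8,10) → (9,10) → (10,10)
Number of steps: 58

Solution:

┌───────┬───┬───┬─────┐
│A → ↓  │↱ ↓│   │     │
├───┐ ╶─┘ ╷ │ ╷ └───┐ │
│↓ ↰│↳ → ↑│↓│ │     │ │
│ ╷ ├─────┘ │ ├─┬─╴ │ │
│↓│↑│↓ ← ← ↲│ │ │   │ │
│ │ ╵ ┌─╴ ┌─┘ │ │ ┌─┘ │
│↓│↑ ↲│   │   │ │ │   │
│ ├───┤ ╶─┤ ╶─┤ ╵ │ ╷ │
│↓│   │   │   │   │ │ │
│ │ ╷ │ ┌─┴─╴ │ ┌─┘ │ │
│↓│ │ │ │     │ │   │ │
│ └─┤ └─┘ ┌───┤ └─┐ └─┤
│↓  │     │↱ ↓│   │   │
│ ╷ └─┬───┤ ╷ └─┐ │ ╷ │
│↓│   │↱ ↓│↑│↳ ↓│ │ │ │
│ └─┬─┘ ╷ ╵ ├─╴ │ ├─┘ │
│↳ ↓│↱ ↑│↳ ↑│↓ ↲│ │↱ ↓│
│ ╷ │ ┌─┴───┘ ┌─┘ │ ╷ │
│ │↓│↑│↓ ← ← ↲│   │↑│↓│
│ │ ╵ │ ╶─────┘ ╶─┘ │ │
│ │↳ ↑│↳ → → → → → ↑│B│
└─┴───┴─────────────┴─┘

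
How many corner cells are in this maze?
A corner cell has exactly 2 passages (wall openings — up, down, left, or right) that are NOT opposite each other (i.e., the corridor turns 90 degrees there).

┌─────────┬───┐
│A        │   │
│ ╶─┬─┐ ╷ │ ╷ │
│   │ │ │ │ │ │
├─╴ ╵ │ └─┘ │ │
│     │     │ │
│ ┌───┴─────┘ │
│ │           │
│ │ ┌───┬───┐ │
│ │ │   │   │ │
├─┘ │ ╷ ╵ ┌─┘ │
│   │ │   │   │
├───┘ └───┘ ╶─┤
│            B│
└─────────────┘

Counting corner cells (2 non-opposite passages):
Total corners: 19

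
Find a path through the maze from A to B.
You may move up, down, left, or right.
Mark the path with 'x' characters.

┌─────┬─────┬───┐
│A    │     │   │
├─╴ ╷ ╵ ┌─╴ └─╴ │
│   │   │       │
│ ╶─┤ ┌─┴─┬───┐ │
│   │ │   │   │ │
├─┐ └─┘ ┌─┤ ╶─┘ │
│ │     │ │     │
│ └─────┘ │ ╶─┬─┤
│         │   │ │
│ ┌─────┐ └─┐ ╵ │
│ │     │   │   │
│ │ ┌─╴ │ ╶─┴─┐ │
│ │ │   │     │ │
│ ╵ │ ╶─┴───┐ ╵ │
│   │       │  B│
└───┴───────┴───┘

Finding the shortest path through the maze:
Path length: 20 steps
Directions: right → right → down → right → up → right → right → down → right → right → down → down → left → left → down → right → down → right → down → down

Solution:

┌─────┬─────┬───┐
│A x x│x x x│   │
├─╴ ╷ ╵ ┌─╴ └─╴ │
│   │x x│  x x x│
│ ╶─┤ ┌─┴─┬───┐ │
│   │ │   │   │x│
├─┐ └─┘ ┌─┤ ╶─┘ │
│ │     │ │x x x│
│ └─────┘ │ ╶─┬─┤
│         │x x│ │
│ ┌─────┐ └─┐ ╵ │
│ │     │   │x x│
│ │ ┌─╴ │ ╶─┴─┐ │
│ │ │   │     │x│
│ ╵ │ ╶─┴───┐ ╵ │
│   │       │  B│
└───┴───────┴───┘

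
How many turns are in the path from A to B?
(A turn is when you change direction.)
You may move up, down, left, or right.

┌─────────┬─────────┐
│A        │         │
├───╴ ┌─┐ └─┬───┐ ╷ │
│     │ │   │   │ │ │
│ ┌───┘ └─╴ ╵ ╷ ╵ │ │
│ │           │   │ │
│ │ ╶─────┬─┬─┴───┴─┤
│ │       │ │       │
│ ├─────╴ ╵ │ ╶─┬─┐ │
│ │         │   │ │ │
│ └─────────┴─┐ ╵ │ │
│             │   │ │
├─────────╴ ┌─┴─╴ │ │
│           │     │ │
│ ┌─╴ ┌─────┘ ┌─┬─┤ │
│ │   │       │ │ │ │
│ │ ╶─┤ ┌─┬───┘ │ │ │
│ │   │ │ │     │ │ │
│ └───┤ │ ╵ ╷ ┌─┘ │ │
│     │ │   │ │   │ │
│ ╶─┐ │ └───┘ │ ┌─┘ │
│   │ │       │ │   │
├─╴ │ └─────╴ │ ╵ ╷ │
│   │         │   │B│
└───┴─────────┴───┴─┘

Directions: right, right, down, left, left, down, down, down, down, right, right, right, right, right, down, left, left, left, left, left, down, down, down, right, right, down, down, right, right, right, right, up, left, left, left, up, up, up, right, right, right, up, right, right, up, left, up, left, up, right, right, right, down, down, down, down, down, down, down, down
Number of turns: 23

Solution:

┌─────────┬─────────┐
│A → ↓    │         │
├───╴ ┌─┐ └─┬───┐ ╷ │
│↓ ← ↲│ │   │   │ │ │
│ ┌───┘ └─╴ ╵ ╷ ╵ │ │
│↓│           │   │ │
│ │ ╶─────┬─┬─┴───┴─┤
│↓│       │ │↱ → → ↓│
│ ├─────╴ ╵ │ ╶─┬─┐ │
│↓│         │↑ ↰│ │↓│
│ └─────────┴─┐ ╵ │ │
│↳ → → → → ↓  │↑ ↰│↓│
├─────────╴ ┌─┴─╴ │ │
│↓ ← ← ← ← ↲│↱ → ↑│↓│
│ ┌─╴ ┌─────┘ ┌─┬─┤ │
│↓│   │↱ → → ↑│ │ │↓│
│ │ ╶─┤ ┌─┬───┘ │ │ │
│↓│   │↑│ │     │ │↓│
│ └───┤ │ ╵ ╷ ┌─┘ │ │
│↳ → ↓│↑│   │ │   │↓│
│ ╶─┐ │ └───┘ │ ┌─┘ │
│   │↓│↑ ← ← ↰│ │  ↓│
├─╴ │ └─────╴ │ ╵ ╷ │
│   │↳ → → → ↑│   │B│
└───┴─────────┴───┴─┘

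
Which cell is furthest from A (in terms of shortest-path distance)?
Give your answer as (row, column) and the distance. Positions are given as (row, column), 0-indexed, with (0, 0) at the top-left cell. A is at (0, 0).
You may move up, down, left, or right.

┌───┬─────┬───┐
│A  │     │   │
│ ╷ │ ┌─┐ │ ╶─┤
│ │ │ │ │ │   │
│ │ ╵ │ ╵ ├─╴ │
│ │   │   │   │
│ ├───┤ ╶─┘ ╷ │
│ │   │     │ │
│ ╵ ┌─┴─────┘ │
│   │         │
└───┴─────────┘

Computing BFS distances from A to all cells:
Furthest cell: (4, 2)
Distance: 22 steps

Path from A to the furthest cell:

┌───┬─────┬───┐
│A ↓│↱ → ↓│   │
│ ╷ │ ┌─┐ │ ╶─┤
│ │↓│↑│ │↓│   │
│ │ ╵ │ ╵ ├─╴ │
│ │↳ ↑│↓ ↲│↱ ↓│
│ ├───┤ ╶─┘ ╷ │
│ │   │↳ → ↑│↓│
│ ╵ ┌─┴─────┘ │
│   │B ← ← ← ↲│
└───┴─────────┘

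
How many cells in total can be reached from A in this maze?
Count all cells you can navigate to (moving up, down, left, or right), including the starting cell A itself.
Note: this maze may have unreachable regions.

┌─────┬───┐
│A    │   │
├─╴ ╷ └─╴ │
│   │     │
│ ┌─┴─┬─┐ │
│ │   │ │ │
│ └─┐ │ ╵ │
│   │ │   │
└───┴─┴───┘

Using BFS/flood-fill to find all reachable cells from A:
Maze size: 4 × 5 = 20 total cells
3 cell(s) are walled off and cannot be reached from A.
Reachable cells: 17

Reachable region (· marks reachable cells):

┌─────┬───┐
│A · ·│· ·│
├─╴ ╷ └─╴ │
│· ·│· · ·│
│ ┌─┴─┬─┐ │
│·│   │·│·│
│ └─┐ │ ╵ │
│· ·│ │· ·│
└───┴─┴───┘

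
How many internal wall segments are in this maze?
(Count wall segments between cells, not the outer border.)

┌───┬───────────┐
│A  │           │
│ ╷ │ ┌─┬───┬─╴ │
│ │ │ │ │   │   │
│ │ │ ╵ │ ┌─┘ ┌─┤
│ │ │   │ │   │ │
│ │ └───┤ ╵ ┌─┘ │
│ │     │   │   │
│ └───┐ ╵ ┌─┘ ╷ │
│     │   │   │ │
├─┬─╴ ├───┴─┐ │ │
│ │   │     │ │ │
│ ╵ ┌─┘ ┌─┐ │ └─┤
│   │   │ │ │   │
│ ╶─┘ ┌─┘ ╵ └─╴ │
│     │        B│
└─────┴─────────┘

Counting internal wall segments:
Total internal walls: 49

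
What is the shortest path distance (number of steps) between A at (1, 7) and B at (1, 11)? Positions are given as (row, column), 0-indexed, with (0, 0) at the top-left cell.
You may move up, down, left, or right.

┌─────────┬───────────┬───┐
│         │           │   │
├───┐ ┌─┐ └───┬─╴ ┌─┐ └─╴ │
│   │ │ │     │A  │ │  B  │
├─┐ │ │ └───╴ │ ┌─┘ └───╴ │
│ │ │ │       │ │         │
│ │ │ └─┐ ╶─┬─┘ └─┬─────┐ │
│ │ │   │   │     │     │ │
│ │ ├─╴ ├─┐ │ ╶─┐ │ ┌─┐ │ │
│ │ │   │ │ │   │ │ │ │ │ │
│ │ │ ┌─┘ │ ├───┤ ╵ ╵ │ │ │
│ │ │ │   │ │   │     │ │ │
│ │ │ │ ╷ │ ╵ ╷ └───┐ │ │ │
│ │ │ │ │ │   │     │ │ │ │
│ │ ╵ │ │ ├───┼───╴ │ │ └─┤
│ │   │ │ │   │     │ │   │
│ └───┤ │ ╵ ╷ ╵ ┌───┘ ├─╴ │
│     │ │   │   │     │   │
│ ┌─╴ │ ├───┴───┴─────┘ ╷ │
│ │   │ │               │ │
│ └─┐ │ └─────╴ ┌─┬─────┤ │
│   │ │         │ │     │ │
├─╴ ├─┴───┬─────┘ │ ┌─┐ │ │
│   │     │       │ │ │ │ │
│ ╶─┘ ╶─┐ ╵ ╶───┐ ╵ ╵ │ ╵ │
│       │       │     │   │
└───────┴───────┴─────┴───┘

Finding path from (1, 7) to (1, 11):
Path: (1,7) → (1,8) → (0,8) → (0,9) → (0,10) → (1,10) → (1,11)
Distance: 6 steps

Solution:

┌─────────┬───────────┬───┐
│         │      ↱ → ↓│   │
├───┐ ┌─┐ └───┬─╴ ┌─┐ └─╴ │
│   │ │ │     │A ↑│ │↳ B  │
├─┐ │ │ └───╴ │ ┌─┘ └───╴ │
│ │ │ │       │ │         │
│ │ │ └─┐ ╶─┬─┘ └─┬─────┐ │
│ │ │   │   │     │     │ │
│ │ ├─╴ ├─┐ │ ╶─┐ │ ┌─┐ │ │
│ │ │   │ │ │   │ │ │ │ │ │
│ │ │ ┌─┘ │ ├───┤ ╵ ╵ │ │ │
│ │ │ │   │ │   │     │ │ │
│ │ │ │ ╷ │ ╵ ╷ └───┐ │ │ │
│ │ │ │ │ │   │     │ │ │ │
│ │ ╵ │ │ ├───┼───╴ │ │ └─┤
│ │   │ │ │   │     │ │   │
│ └───┤ │ ╵ ╷ ╵ ┌───┘ ├─╴ │
│     │ │   │   │     │   │
│ ┌─╴ │ ├───┴───┴─────┘ ╷ │
│ │   │ │               │ │
│ └─┐ │ └─────╴ ┌─┬─────┤ │
│   │ │         │ │     │ │
├─╴ ├─┴───┬─────┘ │ ┌─┐ │ │
│   │     │       │ │ │ │ │
│ ╶─┘ ╶─┐ ╵ ╶───┐ ╵ ╵ │ ╵ │
│       │       │     │   │
└───────┴───────┴─────┴───┘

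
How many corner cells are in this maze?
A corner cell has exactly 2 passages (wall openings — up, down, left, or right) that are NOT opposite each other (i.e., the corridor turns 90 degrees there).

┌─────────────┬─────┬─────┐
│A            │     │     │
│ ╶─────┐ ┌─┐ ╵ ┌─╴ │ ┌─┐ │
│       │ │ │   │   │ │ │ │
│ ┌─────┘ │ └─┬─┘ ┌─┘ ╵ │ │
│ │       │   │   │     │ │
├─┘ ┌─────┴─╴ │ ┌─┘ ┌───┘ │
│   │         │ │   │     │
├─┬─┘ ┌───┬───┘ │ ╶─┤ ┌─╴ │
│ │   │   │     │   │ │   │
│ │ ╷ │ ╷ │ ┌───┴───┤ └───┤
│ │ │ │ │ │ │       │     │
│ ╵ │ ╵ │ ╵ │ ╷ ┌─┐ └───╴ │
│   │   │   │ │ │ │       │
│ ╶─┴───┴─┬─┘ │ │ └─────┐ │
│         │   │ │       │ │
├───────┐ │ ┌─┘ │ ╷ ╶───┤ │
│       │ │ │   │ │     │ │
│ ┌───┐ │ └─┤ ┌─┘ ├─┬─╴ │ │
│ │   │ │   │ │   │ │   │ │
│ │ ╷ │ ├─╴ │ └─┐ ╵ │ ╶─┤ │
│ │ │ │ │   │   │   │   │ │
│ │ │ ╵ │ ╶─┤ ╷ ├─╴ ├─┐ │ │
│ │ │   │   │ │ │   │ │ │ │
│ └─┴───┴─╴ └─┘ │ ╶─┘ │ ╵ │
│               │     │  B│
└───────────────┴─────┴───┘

Counting corner cells (2 non-opposite passages):
Total corners: 75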